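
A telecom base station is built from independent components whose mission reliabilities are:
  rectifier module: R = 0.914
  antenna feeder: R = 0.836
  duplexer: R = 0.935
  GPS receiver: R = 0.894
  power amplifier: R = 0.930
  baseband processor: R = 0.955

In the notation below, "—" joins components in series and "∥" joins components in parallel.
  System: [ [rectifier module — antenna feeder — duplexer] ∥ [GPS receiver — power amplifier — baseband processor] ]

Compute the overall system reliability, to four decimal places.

Series (rectifier module, antenna feeder, and duplexer): 0.914000 × 0.836000 × 0.935000 = 0.714437
Series (GPS receiver, power amplifier, and baseband processor): 0.894000 × 0.930000 × 0.955000 = 0.794006
Parallel ([0.714437] and [0.794006]): 1 − (1 − 0.714437)(1 − 0.794006) = 0.9412

0.9412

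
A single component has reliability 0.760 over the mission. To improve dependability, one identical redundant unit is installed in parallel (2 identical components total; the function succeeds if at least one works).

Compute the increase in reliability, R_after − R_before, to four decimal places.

0.1824

R_before = 0.760
R_after = 1 − (1 − 0.760)^2 = 0.9424
ΔR = 0.9424 − 0.760 = 0.1824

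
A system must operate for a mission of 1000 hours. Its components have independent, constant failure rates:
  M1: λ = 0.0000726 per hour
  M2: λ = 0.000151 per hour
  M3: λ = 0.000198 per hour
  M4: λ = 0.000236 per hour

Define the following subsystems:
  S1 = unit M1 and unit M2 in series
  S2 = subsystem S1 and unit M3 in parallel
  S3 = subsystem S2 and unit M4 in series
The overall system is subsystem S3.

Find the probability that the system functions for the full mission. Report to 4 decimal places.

R(M1) = exp(−0.0000726 × 1000) = 0.929973
R(M2) = exp(−0.000151 × 1000) = 0.859848
R(M3) = exp(−0.000198 × 1000) = 0.820370
R(M4) = exp(−0.000236 × 1000) = 0.789781
Series (M1 and M2): 0.929973 × 0.859848 = 0.799635
Parallel ([0.799635] and M3): 1 − (1 − 0.799635)(1 − 0.820370) = 0.964008
Series ([0.964008] and M4): 0.964008 × 0.789781 = 0.7614

0.7614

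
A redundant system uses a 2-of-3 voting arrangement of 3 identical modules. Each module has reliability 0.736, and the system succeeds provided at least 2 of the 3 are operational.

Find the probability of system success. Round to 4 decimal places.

0.8277

R = Σ_{i=2}^{3} C(3,i) p^i (1−p)^{3−i} with p = 0.736
C(3,2)·0.736^2·0.264^1 = 0.429023
C(3,3)·0.736^3·0.264^0 = 0.398688
Sum = 0.8277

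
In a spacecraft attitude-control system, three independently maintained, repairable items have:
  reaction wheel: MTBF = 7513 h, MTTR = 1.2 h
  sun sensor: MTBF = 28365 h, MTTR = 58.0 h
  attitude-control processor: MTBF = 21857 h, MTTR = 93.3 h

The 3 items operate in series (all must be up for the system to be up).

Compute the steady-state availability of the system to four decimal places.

A(reaction wheel) = MTBF/(MTBF+MTTR) = 7513/(7513+1.2) = 0.999840
A(sun sensor) = MTBF/(MTBF+MTTR) = 28365/(28365+58.0) = 0.997959
A(attitude-control processor) = MTBF/(MTBF+MTTR) = 21857/(21857+93.3) = 0.995749
Series availability: 0.999840 × 0.997959 × 0.995749 = 0.9936

0.9936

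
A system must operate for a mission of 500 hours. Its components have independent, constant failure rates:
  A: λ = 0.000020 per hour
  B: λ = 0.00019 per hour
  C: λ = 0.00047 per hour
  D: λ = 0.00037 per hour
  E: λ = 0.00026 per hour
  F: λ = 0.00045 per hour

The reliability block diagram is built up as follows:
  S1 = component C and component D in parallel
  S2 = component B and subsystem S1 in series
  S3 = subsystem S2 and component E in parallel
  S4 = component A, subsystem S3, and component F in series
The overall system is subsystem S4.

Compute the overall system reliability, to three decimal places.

R(A) = exp(−0.000020 × 500) = 0.99005
R(B) = exp(−0.00019 × 500) = 0.90937
R(C) = exp(−0.00047 × 500) = 0.79057
R(D) = exp(−0.00037 × 500) = 0.83110
R(E) = exp(−0.00026 × 500) = 0.87810
R(F) = exp(−0.00045 × 500) = 0.79852
Parallel (C and D): 1 − (1 − 0.79057)(1 − 0.83110) = 0.96463
Series (B and [0.96463]): 0.90937 × 0.96463 = 0.87721
Parallel ([0.87721] and E): 1 − (1 − 0.87721)(1 − 0.87810) = 0.98503
Series (A, [0.98503], and F): 0.99005 × 0.98503 × 0.79852 = 0.779

0.779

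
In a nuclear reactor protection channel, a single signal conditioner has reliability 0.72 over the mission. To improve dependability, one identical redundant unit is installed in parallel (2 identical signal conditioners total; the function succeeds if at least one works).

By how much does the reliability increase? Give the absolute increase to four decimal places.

0.2016

R_before = 0.72
R_after = 1 − (1 − 0.72)^2 = 0.9216
ΔR = 0.9216 − 0.72 = 0.2016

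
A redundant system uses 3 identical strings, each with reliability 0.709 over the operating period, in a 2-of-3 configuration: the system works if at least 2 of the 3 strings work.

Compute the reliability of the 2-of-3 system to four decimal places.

0.7952

R = Σ_{i=2}^{3} C(3,i) p^i (1−p)^{3−i} with p = 0.709
C(3,2)·0.709^2·0.291^1 = 0.438841
C(3,3)·0.709^3·0.291^0 = 0.356401
Sum = 0.7952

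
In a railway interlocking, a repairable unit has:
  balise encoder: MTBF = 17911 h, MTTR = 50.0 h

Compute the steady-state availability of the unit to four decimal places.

A(balise encoder) = MTBF/(MTBF+MTTR) = 17911/(17911+50.0) = 0.9972

0.9972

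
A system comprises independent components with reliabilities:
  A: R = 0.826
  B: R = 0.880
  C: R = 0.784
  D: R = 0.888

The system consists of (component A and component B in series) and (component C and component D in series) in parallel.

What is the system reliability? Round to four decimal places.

Series (A and B): 0.826000 × 0.880000 = 0.726880
Series (C and D): 0.784000 × 0.888000 = 0.696192
Parallel ([0.726880] and [0.696192]): 1 − (1 − 0.726880)(1 − 0.696192) = 0.9170

0.9170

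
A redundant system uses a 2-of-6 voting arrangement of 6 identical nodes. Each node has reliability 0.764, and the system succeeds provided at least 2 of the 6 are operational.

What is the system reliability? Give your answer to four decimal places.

R = Σ_{i=2}^{6} C(6,i) p^i (1−p)^{6−i} with p = 0.764
C(6,2)·0.764^2·0.236^4 = 0.027160
C(6,3)·0.764^3·0.236^3 = 0.117232
C(6,4)·0.764^4·0.236^2 = 0.284635
C(6,5)·0.764^5·0.236^1 = 0.368579
C(6,6)·0.764^6·0.236^0 = 0.198866
Sum = 0.9965

0.9965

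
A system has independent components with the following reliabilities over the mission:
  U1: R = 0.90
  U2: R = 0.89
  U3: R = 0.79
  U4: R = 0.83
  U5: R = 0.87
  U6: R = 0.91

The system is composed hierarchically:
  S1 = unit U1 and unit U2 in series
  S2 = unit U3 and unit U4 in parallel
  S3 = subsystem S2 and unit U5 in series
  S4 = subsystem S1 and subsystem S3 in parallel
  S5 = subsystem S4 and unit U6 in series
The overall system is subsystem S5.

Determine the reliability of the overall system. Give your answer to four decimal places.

0.8808

Series (U1 and U2): 0.900000 × 0.890000 = 0.801000
Parallel (U3 and U4): 1 − (1 − 0.790000)(1 − 0.830000) = 0.964300
Series ([0.964300] and U5): 0.964300 × 0.870000 = 0.838941
Parallel ([0.801000] and [0.838941]): 1 − (1 − 0.801000)(1 − 0.838941) = 0.967949
Series ([0.967949] and U6): 0.967949 × 0.910000 = 0.8808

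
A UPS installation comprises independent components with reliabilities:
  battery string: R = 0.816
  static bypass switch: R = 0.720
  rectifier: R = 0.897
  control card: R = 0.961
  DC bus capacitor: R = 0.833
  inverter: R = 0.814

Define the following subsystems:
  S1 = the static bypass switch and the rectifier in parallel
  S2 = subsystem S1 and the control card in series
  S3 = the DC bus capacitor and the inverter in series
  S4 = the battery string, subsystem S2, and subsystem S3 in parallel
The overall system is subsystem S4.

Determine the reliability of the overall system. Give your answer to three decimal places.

0.996

Parallel (static bypass switch and rectifier): 1 − (1 − 0.72000)(1 − 0.89700) = 0.97116
Series ([0.97116] and control card): 0.97116 × 0.96100 = 0.93328
Series (DC bus capacitor and inverter): 0.83300 × 0.81400 = 0.67806
Parallel (battery string, [0.93328], and [0.67806]): 1 − (1 − 0.81600)(1 − 0.93328)(1 − 0.67806) = 0.996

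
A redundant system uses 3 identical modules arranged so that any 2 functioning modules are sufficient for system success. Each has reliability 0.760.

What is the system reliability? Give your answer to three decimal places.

0.855

R = Σ_{i=2}^{3} C(3,i) p^i (1−p)^{3−i} with p = 0.760
C(3,2)·0.760^2·0.240^1 = 0.41587
C(3,3)·0.760^3·0.240^0 = 0.43898
Sum = 0.855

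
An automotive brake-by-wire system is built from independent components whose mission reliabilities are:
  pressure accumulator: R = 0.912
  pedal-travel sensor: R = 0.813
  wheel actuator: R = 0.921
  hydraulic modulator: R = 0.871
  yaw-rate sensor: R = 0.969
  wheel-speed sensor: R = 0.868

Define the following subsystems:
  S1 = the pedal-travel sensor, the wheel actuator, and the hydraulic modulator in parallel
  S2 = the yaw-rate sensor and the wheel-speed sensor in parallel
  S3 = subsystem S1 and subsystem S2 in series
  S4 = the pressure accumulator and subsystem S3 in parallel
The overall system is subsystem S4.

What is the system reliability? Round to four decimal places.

Parallel (pedal-travel sensor, wheel actuator, and hydraulic modulator): 1 − (1 − 0.813000)(1 − 0.921000)(1 − 0.871000) = 0.998094
Parallel (yaw-rate sensor and wheel-speed sensor): 1 − (1 − 0.969000)(1 − 0.868000) = 0.995908
Series ([0.998094] and [0.995908]): 0.998094 × 0.995908 = 0.994010
Parallel (pressure accumulator and [0.994010]): 1 − (1 − 0.912000)(1 − 0.994010) = 0.9995

0.9995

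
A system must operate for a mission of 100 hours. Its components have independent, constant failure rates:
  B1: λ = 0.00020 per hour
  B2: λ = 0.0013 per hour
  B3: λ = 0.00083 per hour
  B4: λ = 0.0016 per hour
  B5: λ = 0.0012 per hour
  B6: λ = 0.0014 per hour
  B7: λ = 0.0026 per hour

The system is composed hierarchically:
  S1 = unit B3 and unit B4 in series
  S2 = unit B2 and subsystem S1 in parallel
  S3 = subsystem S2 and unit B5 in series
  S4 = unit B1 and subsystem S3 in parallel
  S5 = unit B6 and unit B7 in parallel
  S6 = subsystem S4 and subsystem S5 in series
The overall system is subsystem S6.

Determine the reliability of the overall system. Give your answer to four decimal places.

0.9675

R(B1) = exp(−0.00020 × 100) = 0.980199
R(B2) = exp(−0.0013 × 100) = 0.878095
R(B3) = exp(−0.00083 × 100) = 0.920351
R(B4) = exp(−0.0016 × 100) = 0.852144
R(B5) = exp(−0.0012 × 100) = 0.886920
R(B6) = exp(−0.0014 × 100) = 0.869358
R(B7) = exp(−0.0026 × 100) = 0.771052
Series (B3 and B4): 0.920351 × 0.852144 = 0.784272
Parallel (B2 and [0.784272]): 1 − (1 − 0.878095)(1 − 0.784272) = 0.973702
Series ([0.973702] and B5): 0.973702 × 0.886920 = 0.863596
Parallel (B1 and [0.863596]): 1 − (1 − 0.980199)(1 − 0.863596) = 0.997299
Parallel (B6 and B7): 1 − (1 − 0.869358)(1 − 0.771052) = 0.970090
Series ([0.997299] and [0.970090]): 0.997299 × 0.970090 = 0.9675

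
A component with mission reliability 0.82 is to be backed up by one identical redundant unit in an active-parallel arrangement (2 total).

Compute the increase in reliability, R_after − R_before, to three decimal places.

0.148

R_before = 0.82
R_after = 1 − (1 − 0.82)^2 = 0.968
ΔR = 0.968 − 0.82 = 0.148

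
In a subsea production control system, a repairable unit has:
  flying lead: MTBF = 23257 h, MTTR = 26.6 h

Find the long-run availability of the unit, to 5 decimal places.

A(flying lead) = MTBF/(MTBF+MTTR) = 23257/(23257+26.6) = 0.99886

0.99886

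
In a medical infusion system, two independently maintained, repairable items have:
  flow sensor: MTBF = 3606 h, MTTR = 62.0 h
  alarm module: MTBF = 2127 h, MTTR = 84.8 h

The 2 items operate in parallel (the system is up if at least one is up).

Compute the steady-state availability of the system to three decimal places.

0.999

A(flow sensor) = MTBF/(MTBF+MTTR) = 3606/(3606+62.0) = 0.983097
A(alarm module) = MTBF/(MTBF+MTTR) = 2127/(2127+84.8) = 0.961660
Parallel availability: 1 − (1 − 0.983097)(1 − 0.961660) = 0.999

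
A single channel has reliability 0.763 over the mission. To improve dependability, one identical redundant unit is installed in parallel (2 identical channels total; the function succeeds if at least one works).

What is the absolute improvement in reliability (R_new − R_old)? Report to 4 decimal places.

0.1808

R_before = 0.763
R_after = 1 − (1 − 0.763)^2 = 0.9438
ΔR = 0.9438 − 0.763 = 0.1808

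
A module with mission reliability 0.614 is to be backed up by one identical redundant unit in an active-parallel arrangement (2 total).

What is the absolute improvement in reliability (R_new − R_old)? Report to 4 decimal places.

0.2370

R_before = 0.614
R_after = 1 − (1 − 0.614)^2 = 0.8510
ΔR = 0.8510 − 0.614 = 0.2370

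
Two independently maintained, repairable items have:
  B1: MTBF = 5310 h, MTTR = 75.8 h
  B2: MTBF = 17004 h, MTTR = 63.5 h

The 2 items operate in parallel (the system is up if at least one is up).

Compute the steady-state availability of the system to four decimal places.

A(B1) = MTBF/(MTBF+MTTR) = 5310/(5310+75.8) = 0.985926
A(B2) = MTBF/(MTBF+MTTR) = 17004/(17004+63.5) = 0.996279
Parallel availability: 1 − (1 − 0.985926)(1 − 0.996279) = 0.9999

0.9999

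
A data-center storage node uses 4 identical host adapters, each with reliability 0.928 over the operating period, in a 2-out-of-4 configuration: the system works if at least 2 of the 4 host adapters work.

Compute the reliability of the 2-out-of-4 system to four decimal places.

R = Σ_{i=2}^{4} C(4,i) p^i (1−p)^{4−i} with p = 0.928
C(4,2)·0.928^2·0.072^2 = 0.026786
C(4,3)·0.928^3·0.072^1 = 0.230163
C(4,4)·0.928^4·0.072^0 = 0.741638
Sum = 0.9986

0.9986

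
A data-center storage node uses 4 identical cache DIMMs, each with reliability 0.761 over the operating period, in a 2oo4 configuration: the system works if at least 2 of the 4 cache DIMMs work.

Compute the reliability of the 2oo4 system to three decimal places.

0.955

R = Σ_{i=2}^{4} C(4,i) p^i (1−p)^{4−i} with p = 0.761
C(4,2)·0.761^2·0.239^2 = 0.19848
C(4,3)·0.761^3·0.239^1 = 0.42132
C(4,4)·0.761^4·0.239^0 = 0.33538
Sum = 0.955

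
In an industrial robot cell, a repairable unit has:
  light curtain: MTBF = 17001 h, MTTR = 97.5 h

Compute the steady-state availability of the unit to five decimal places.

A(light curtain) = MTBF/(MTBF+MTTR) = 17001/(17001+97.5) = 0.99430

0.99430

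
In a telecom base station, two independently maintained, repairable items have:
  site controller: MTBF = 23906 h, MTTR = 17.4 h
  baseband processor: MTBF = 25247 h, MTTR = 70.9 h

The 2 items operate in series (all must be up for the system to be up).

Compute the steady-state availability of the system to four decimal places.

A(site controller) = MTBF/(MTBF+MTTR) = 23906/(23906+17.4) = 0.999273
A(baseband processor) = MTBF/(MTBF+MTTR) = 25247/(25247+70.9) = 0.997200
Series availability: 0.999273 × 0.997200 = 0.9965

0.9965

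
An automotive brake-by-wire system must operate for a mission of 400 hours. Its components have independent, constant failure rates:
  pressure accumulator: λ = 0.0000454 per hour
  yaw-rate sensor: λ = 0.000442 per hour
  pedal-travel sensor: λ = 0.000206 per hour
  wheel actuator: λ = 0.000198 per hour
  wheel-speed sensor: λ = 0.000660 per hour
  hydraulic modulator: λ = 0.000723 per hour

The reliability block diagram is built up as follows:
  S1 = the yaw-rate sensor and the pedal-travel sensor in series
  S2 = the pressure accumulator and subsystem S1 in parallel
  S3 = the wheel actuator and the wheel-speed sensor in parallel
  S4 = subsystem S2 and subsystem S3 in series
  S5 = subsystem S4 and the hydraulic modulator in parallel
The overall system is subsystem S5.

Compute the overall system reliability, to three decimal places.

0.995

R(pressure accumulator) = exp(−0.0000454 × 400) = 0.98200
R(yaw-rate sensor) = exp(−0.000442 × 400) = 0.83795
R(pedal-travel sensor) = exp(−0.000206 × 400) = 0.92090
R(wheel actuator) = exp(−0.000198 × 400) = 0.92386
R(wheel-speed sensor) = exp(−0.000660 × 400) = 0.76797
R(hydraulic modulator) = exp(−0.000723 × 400) = 0.74886
Series (yaw-rate sensor and pedal-travel sensor): 0.83795 × 0.92090 = 0.77167
Parallel (pressure accumulator and [0.77167]): 1 − (1 − 0.98200)(1 − 0.77167) = 0.99589
Parallel (wheel actuator and wheel-speed sensor): 1 − (1 − 0.92386)(1 − 0.76797) = 0.98233
Series ([0.99589] and [0.98233]): 0.99589 × 0.98233 = 0.97829
Parallel ([0.97829] and hydraulic modulator): 1 − (1 − 0.97829)(1 − 0.74886) = 0.995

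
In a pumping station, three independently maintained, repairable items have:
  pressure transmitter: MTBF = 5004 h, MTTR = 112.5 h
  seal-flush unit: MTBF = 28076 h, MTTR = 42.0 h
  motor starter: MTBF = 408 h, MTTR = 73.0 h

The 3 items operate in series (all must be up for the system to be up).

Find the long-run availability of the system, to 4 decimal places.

0.8283

A(pressure transmitter) = MTBF/(MTBF+MTTR) = 5004/(5004+112.5) = 0.978012
A(seal-flush unit) = MTBF/(MTBF+MTTR) = 28076/(28076+42.0) = 0.998506
A(motor starter) = MTBF/(MTBF+MTTR) = 408/(408+73.0) = 0.848233
Series availability: 0.978012 × 0.998506 × 0.848233 = 0.8283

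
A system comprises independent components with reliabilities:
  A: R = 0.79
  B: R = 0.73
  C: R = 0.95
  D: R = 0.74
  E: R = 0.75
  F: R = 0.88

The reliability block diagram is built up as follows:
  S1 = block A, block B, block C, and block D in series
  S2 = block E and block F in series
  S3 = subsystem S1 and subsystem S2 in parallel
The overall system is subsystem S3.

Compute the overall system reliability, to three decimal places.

Series (A, B, C, and D): 0.79000 × 0.73000 × 0.95000 × 0.74000 = 0.40542
Series (E and F): 0.75000 × 0.88000 = 0.66000
Parallel ([0.40542] and [0.66000]): 1 − (1 − 0.40542)(1 − 0.66000) = 0.798

0.798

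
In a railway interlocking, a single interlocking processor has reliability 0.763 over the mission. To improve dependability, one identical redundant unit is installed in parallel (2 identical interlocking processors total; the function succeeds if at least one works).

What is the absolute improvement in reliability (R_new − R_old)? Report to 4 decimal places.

R_before = 0.763
R_after = 1 − (1 − 0.763)^2 = 0.9438
ΔR = 0.9438 − 0.763 = 0.1808

0.1808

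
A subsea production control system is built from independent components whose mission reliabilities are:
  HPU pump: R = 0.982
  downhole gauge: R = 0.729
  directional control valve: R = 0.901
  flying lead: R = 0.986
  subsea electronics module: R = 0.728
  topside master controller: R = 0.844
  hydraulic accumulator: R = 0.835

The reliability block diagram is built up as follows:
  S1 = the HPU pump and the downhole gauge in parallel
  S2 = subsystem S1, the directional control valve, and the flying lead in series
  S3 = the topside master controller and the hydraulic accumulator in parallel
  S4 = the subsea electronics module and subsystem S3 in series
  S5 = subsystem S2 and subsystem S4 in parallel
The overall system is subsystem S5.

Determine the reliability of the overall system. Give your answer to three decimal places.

0.966

Parallel (HPU pump and downhole gauge): 1 − (1 − 0.98200)(1 − 0.72900) = 0.99512
Series ([0.99512], directional control valve, and flying lead): 0.99512 × 0.90100 × 0.98600 = 0.88405
Parallel (topside master controller and hydraulic accumulator): 1 − (1 − 0.84400)(1 − 0.83500) = 0.97426
Series (subsea electronics module and [0.97426]): 0.72800 × 0.97426 = 0.70926
Parallel ([0.88405] and [0.70926]): 1 − (1 − 0.88405)(1 − 0.70926) = 0.966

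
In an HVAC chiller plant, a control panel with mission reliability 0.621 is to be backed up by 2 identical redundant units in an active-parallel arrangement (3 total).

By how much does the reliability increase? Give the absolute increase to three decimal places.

0.325

R_before = 0.621
R_after = 1 − (1 − 0.621)^3 = 0.946
ΔR = 0.946 − 0.621 = 0.325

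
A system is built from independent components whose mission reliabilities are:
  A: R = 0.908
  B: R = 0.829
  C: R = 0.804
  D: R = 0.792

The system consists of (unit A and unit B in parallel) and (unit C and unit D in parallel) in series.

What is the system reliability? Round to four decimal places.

0.9441

Parallel (A and B): 1 − (1 − 0.908000)(1 − 0.829000) = 0.984268
Parallel (C and D): 1 − (1 − 0.804000)(1 − 0.792000) = 0.959232
Series ([0.984268] and [0.959232]): 0.984268 × 0.959232 = 0.9441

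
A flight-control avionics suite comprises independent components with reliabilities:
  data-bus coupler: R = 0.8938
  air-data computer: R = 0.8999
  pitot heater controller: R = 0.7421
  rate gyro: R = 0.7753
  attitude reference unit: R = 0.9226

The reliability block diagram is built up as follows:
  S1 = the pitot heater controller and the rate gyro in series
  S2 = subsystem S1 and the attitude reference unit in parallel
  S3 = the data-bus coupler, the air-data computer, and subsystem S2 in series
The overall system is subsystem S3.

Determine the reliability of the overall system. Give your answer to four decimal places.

0.7779

Series (pitot heater controller and rate gyro): 0.742100 × 0.775300 = 0.575350
Parallel ([0.575350] and attitude reference unit): 1 − (1 − 0.575350)(1 − 0.922600) = 0.967132
Series (data-bus coupler, air-data computer, and [0.967132]): 0.893800 × 0.899900 × 0.967132 = 0.7779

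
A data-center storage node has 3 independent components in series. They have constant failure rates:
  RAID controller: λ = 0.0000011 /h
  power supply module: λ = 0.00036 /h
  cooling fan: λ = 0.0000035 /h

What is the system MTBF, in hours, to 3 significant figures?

Series of exponential components: λ_sys = Σ λ_i
λ_sys = 0.0000011 + 0.00036 + 0.0000035 = 3.6460e-04 /h
MTBF = 1 / λ_sys = 2740 h

2740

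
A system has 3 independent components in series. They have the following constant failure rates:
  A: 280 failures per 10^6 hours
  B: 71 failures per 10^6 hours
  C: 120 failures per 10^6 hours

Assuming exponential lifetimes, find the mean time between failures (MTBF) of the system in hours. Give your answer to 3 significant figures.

Series of exponential components: λ_sys = Σ λ_i
λ_sys = 0.00028 + 0.000071 + 0.00012 = 4.7100e-04 /h
MTBF = 1 / λ_sys = 2120 h

2120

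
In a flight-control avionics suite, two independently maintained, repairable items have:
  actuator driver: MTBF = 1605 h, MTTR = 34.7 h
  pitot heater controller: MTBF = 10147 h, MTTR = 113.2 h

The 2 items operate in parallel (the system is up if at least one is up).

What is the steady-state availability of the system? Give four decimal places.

A(actuator driver) = MTBF/(MTBF+MTTR) = 1605/(1605+34.7) = 0.978838
A(pitot heater controller) = MTBF/(MTBF+MTTR) = 10147/(10147+113.2) = 0.988967
Parallel availability: 1 − (1 − 0.978838)(1 − 0.988967) = 0.9998

0.9998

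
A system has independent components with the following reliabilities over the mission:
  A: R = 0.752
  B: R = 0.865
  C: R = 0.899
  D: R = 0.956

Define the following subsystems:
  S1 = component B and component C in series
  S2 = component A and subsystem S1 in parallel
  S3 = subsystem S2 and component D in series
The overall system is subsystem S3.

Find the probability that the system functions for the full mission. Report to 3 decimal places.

Series (B and C): 0.86500 × 0.89900 = 0.77764
Parallel (A and [0.77764]): 1 − (1 − 0.75200)(1 − 0.77764) = 0.94485
Series ([0.94485] and D): 0.94485 × 0.95600 = 0.903

0.903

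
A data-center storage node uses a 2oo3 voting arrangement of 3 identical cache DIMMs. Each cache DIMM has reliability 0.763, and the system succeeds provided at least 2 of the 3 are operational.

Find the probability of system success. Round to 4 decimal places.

R = Σ_{i=2}^{3} C(3,i) p^i (1−p)^{3−i} with p = 0.763
C(3,2)·0.763^2·0.237^1 = 0.413922
C(3,3)·0.763^3·0.237^0 = 0.444195
Sum = 0.8581

0.8581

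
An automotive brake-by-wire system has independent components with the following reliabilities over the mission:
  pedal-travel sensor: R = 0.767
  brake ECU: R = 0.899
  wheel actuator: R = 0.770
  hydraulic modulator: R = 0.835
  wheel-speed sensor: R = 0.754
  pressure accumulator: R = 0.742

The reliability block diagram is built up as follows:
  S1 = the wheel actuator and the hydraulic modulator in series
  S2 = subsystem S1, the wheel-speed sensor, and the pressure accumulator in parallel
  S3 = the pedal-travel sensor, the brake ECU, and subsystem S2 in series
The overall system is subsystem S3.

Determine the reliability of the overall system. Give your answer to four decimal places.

0.6739

Series (wheel actuator and hydraulic modulator): 0.770000 × 0.835000 = 0.642950
Parallel ([0.642950], wheel-speed sensor, and pressure accumulator): 1 − (1 − 0.642950)(1 − 0.754000)(1 − 0.742000) = 0.977339
Series (pedal-travel sensor, brake ECU, and [0.977339]): 0.767000 × 0.899000 × 0.977339 = 0.6739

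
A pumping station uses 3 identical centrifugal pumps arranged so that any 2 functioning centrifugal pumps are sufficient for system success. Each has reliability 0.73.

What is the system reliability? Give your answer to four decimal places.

0.8207

R = Σ_{i=2}^{3} C(3,i) p^i (1−p)^{3−i} with p = 0.73
C(3,2)·0.73^2·0.27^1 = 0.431649
C(3,3)·0.73^3·0.27^0 = 0.389017
Sum = 0.8207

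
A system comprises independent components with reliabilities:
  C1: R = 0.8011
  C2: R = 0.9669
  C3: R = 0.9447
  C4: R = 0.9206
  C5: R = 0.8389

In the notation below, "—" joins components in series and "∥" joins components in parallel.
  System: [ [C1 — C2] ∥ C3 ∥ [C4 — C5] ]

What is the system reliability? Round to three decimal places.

Series (C1 and C2): 0.80110 × 0.96690 = 0.77458
Series (C4 and C5): 0.92060 × 0.83890 = 0.77229
Parallel ([0.77458], C3, and [0.77229]): 1 − (1 − 0.77458)(1 − 0.94470)(1 − 0.77229) = 0.997

0.997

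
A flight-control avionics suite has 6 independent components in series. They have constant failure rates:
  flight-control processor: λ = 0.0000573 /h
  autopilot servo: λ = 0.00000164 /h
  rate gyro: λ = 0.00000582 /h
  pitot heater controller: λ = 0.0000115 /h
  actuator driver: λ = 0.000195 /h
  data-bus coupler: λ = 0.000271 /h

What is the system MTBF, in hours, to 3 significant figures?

1840

Series of exponential components: λ_sys = Σ λ_i
λ_sys = 0.0000573 + 0.00000164 + 0.00000582 + 0.0000115 + 0.000195 + 0.000271 = 5.4226e-04 /h
MTBF = 1 / λ_sys = 1840 h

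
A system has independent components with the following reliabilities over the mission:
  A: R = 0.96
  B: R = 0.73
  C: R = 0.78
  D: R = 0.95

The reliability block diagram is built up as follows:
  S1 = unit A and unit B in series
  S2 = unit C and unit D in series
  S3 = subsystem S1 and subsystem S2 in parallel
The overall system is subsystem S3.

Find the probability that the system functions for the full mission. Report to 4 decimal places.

Series (A and B): 0.960000 × 0.730000 = 0.700800
Series (C and D): 0.780000 × 0.950000 = 0.741000
Parallel ([0.700800] and [0.741000]): 1 − (1 − 0.700800)(1 − 0.741000) = 0.9225

0.9225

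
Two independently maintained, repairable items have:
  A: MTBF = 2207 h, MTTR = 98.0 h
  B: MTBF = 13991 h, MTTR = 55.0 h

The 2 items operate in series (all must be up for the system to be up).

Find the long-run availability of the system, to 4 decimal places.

0.9537

A(A) = MTBF/(MTBF+MTTR) = 2207/(2207+98.0) = 0.957484
A(B) = MTBF/(MTBF+MTTR) = 13991/(13991+55.0) = 0.996084
Series availability: 0.957484 × 0.996084 = 0.9537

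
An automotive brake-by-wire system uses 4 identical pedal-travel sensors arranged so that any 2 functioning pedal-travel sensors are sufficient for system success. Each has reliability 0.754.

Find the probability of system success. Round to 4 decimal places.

R = Σ_{i=2}^{4} C(4,i) p^i (1−p)^{4−i} with p = 0.754
C(4,2)·0.754^2·0.246^2 = 0.206426
C(4,3)·0.754^3·0.246^1 = 0.421802
C(4,4)·0.754^4·0.246^0 = 0.323210
Sum = 0.9514

0.9514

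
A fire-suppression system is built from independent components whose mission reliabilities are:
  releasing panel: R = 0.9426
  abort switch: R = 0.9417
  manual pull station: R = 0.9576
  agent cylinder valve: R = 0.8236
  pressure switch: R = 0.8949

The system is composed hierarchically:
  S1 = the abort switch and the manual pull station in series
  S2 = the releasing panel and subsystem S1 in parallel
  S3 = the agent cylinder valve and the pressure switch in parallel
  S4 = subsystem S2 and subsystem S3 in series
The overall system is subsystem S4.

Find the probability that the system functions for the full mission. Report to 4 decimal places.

Series (abort switch and manual pull station): 0.941700 × 0.957600 = 0.901772
Parallel (releasing panel and [0.901772]): 1 − (1 − 0.942600)(1 − 0.901772) = 0.994362
Parallel (agent cylinder valve and pressure switch): 1 − (1 − 0.823600)(1 − 0.894900) = 0.981460
Series ([0.994362] and [0.981460]): 0.994362 × 0.981460 = 0.9759

0.9759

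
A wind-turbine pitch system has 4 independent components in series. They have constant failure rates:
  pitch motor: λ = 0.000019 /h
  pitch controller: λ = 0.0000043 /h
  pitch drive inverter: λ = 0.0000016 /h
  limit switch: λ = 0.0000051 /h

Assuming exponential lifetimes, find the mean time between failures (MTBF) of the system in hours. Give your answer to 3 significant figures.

33300

Series of exponential components: λ_sys = Σ λ_i
λ_sys = 0.000019 + 0.0000043 + 0.0000016 + 0.0000051 = 3.0000e-05 /h
MTBF = 1 / λ_sys = 33300 h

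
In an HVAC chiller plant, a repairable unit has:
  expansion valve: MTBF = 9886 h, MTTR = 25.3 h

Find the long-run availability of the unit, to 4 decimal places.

A(expansion valve) = MTBF/(MTBF+MTTR) = 9886/(9886+25.3) = 0.9974

0.9974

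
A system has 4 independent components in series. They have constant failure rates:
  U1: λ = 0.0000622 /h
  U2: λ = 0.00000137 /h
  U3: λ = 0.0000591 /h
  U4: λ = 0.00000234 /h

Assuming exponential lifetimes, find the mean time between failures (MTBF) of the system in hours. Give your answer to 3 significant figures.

8000

Series of exponential components: λ_sys = Σ λ_i
λ_sys = 0.0000622 + 0.00000137 + 0.0000591 + 0.00000234 = 1.2501e-04 /h
MTBF = 1 / λ_sys = 8000 h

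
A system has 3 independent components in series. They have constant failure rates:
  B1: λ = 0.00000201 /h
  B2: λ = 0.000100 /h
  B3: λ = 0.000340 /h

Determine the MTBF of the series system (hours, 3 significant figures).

2260

Series of exponential components: λ_sys = Σ λ_i
λ_sys = 0.00000201 + 0.000100 + 0.000340 = 4.4201e-04 /h
MTBF = 1 / λ_sys = 2260 h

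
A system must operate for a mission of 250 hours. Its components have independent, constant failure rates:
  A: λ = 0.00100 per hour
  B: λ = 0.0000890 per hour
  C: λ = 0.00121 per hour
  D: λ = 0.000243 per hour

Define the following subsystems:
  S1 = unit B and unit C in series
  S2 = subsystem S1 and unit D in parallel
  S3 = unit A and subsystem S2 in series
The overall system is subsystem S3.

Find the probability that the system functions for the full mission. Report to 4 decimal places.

R(A) = exp(−0.00100 × 250) = 0.778801
R(B) = exp(−0.0000890 × 250) = 0.977996
R(C) = exp(−0.00121 × 250) = 0.738968
R(D) = exp(−0.000243 × 250) = 0.941058
Series (B and C): 0.977996 × 0.738968 = 0.722708
Parallel ([0.722708] and D): 1 − (1 − 0.722708)(1 − 0.941058) = 0.983656
Series (A and [0.983656]): 0.778801 × 0.983656 = 0.7661

0.7661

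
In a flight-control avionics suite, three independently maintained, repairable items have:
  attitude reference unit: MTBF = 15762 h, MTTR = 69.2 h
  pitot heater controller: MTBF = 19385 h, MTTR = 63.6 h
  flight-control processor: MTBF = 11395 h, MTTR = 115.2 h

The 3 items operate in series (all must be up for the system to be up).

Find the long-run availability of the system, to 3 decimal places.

A(attitude reference unit) = MTBF/(MTBF+MTTR) = 15762/(15762+69.2) = 0.995629
A(pitot heater controller) = MTBF/(MTBF+MTTR) = 19385/(19385+63.6) = 0.996730
A(flight-control processor) = MTBF/(MTBF+MTTR) = 11395/(11395+115.2) = 0.989991
Series availability: 0.995629 × 0.996730 × 0.989991 = 0.982

0.982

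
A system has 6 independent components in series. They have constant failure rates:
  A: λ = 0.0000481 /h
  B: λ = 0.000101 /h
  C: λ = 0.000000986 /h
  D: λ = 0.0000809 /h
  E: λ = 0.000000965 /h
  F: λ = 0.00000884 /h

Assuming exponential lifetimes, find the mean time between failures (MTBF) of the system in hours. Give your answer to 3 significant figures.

4150

Series of exponential components: λ_sys = Σ λ_i
λ_sys = 0.0000481 + 0.000101 + 0.000000986 + 0.0000809 + 0.000000965 + 0.00000884 = 2.4079e-04 /h
MTBF = 1 / λ_sys = 4150 h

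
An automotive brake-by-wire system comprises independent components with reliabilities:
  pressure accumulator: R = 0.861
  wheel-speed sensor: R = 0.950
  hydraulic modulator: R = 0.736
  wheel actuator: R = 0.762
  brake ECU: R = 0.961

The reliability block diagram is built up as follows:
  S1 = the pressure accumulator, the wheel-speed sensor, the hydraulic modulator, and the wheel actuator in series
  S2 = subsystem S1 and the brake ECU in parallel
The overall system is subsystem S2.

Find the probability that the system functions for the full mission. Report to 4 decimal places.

Series (pressure accumulator, wheel-speed sensor, hydraulic modulator, and wheel actuator): 0.861000 × 0.950000 × 0.736000 × 0.762000 = 0.458733
Parallel ([0.458733] and brake ECU): 1 − (1 − 0.458733)(1 − 0.961000) = 0.9789

0.9789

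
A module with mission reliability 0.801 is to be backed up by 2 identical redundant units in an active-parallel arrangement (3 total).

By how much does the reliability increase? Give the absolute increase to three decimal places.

0.191

R_before = 0.801
R_after = 1 − (1 − 0.801)^3 = 0.992
ΔR = 0.992 − 0.801 = 0.191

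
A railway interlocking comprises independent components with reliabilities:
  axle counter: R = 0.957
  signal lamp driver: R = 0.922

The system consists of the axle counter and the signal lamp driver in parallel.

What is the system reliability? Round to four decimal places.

Parallel (axle counter and signal lamp driver): 1 − (1 − 0.957000)(1 − 0.922000) = 0.9966

0.9966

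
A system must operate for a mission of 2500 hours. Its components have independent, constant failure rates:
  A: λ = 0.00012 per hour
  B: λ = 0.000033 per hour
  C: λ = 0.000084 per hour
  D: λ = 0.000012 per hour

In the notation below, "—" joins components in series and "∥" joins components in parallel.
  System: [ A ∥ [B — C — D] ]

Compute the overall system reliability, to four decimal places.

0.9286

R(A) = exp(−0.00012 × 2500) = 0.740818
R(B) = exp(−0.000033 × 2500) = 0.920811
R(C) = exp(−0.000084 × 2500) = 0.810584
R(D) = exp(−0.000012 × 2500) = 0.970446
Series (B, C, and D): 0.920811 × 0.810584 × 0.970446 = 0.724336
Parallel (A and [0.724336]): 1 − (1 − 0.740818)(1 − 0.724336) = 0.9286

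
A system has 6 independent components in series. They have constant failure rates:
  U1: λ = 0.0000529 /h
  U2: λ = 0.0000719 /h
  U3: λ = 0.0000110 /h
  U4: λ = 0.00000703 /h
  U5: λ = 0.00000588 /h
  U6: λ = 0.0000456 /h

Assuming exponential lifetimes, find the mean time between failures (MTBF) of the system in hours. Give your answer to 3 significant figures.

Series of exponential components: λ_sys = Σ λ_i
λ_sys = 0.0000529 + 0.0000719 + 0.0000110 + 0.00000703 + 0.00000588 + 0.0000456 = 1.9431e-04 /h
MTBF = 1 / λ_sys = 5150 h

5150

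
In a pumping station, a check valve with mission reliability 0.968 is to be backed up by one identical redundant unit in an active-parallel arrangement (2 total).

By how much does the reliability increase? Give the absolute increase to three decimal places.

0.031

R_before = 0.968
R_after = 1 − (1 − 0.968)^2 = 0.999
ΔR = 0.999 − 0.968 = 0.031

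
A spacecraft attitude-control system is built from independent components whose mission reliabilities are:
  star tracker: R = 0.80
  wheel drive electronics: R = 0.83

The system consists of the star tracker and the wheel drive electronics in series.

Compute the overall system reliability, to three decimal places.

0.664

Series (star tracker and wheel drive electronics): 0.80000 × 0.83000 = 0.664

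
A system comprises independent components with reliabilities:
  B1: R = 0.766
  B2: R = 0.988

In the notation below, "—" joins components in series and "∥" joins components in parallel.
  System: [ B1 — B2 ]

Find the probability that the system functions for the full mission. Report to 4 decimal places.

Series (B1 and B2): 0.766000 × 0.988000 = 0.7568

0.7568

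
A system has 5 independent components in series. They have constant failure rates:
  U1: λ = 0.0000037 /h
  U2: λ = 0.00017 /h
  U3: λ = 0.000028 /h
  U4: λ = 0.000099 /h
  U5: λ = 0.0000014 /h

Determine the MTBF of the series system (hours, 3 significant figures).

Series of exponential components: λ_sys = Σ λ_i
λ_sys = 0.0000037 + 0.00017 + 0.000028 + 0.000099 + 0.0000014 = 3.0210e-04 /h
MTBF = 1 / λ_sys = 3310 h

3310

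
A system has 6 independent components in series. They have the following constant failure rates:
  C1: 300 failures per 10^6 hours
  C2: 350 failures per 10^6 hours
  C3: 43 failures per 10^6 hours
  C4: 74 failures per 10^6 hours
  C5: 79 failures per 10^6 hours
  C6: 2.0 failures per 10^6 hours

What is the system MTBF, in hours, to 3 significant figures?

Series of exponential components: λ_sys = Σ λ_i
λ_sys = 0.00030 + 0.00035 + 0.000043 + 0.000074 + 0.000079 + 0.0000020 = 8.4800e-04 /h
MTBF = 1 / λ_sys = 1180 h

1180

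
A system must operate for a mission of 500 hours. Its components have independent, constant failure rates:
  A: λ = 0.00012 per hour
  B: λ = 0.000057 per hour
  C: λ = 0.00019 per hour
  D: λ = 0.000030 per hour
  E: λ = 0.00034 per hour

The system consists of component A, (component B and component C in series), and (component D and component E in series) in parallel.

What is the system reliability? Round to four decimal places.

R(A) = exp(−0.00012 × 500) = 0.941765
R(B) = exp(−0.000057 × 500) = 0.971902
R(C) = exp(−0.00019 × 500) = 0.909373
R(D) = exp(−0.000030 × 500) = 0.985112
R(E) = exp(−0.00034 × 500) = 0.843665
Series (B and C): 0.971902 × 0.909373 = 0.883821
Series (D and E): 0.985112 × 0.843665 = 0.831105
Parallel (A, [0.883821], and [0.831105]): 1 − (1 − 0.941765)(1 − 0.883821)(1 − 0.831105) = 0.9989

0.9989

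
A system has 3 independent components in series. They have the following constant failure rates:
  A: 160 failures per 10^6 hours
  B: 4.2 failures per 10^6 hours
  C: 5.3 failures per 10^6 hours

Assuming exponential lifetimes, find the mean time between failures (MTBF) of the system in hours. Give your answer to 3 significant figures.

5900

Series of exponential components: λ_sys = Σ λ_i
λ_sys = 0.00016 + 0.0000042 + 0.0000053 = 1.6950e-04 /h
MTBF = 1 / λ_sys = 5900 h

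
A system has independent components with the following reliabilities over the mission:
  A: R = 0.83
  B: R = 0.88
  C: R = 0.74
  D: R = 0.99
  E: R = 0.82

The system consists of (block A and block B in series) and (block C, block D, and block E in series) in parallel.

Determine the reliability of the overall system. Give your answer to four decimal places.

0.8924

Series (A and B): 0.830000 × 0.880000 = 0.730400
Series (C, D, and E): 0.740000 × 0.990000 × 0.820000 = 0.600732
Parallel ([0.730400] and [0.600732]): 1 − (1 − 0.730400)(1 − 0.600732) = 0.8924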